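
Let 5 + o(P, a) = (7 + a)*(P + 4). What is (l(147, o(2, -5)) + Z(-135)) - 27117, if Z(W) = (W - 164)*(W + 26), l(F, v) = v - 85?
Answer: 5396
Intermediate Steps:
o(P, a) = -5 + (4 + P)*(7 + a) (o(P, a) = -5 + (7 + a)*(P + 4) = -5 + (7 + a)*(4 + P) = -5 + (4 + P)*(7 + a))
l(F, v) = -85 + v
Z(W) = (-164 + W)*(26 + W)
(l(147, o(2, -5)) + Z(-135)) - 27117 = ((-85 + (23 + 4*(-5) + 7*2 + 2*(-5))) + (-4264 + (-135)² - 138*(-135))) - 27117 = ((-85 + (23 - 20 + 14 - 10)) + (-4264 + 18225 + 18630)) - 27117 = ((-85 + 7) + 32591) - 27117 = (-78 + 32591) - 27117 = 32513 - 27117 = 5396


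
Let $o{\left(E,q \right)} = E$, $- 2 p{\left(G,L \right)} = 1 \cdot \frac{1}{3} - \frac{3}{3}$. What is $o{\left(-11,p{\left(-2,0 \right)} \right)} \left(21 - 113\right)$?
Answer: $1012$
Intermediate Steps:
$p{\left(G,L \right)} = \frac{1}{3}$ ($p{\left(G,L \right)} = - \frac{1 \cdot \frac{1}{3} - \frac{3}{3}}{2} = - \frac{1 \cdot \frac{1}{3} - 1}{2} = - \frac{\frac{1}{3} - 1}{2} = \left(- \frac{1}{2}\right) \left(- \frac{2}{3}\right) = \frac{1}{3}$)
$o{\left(-11,p{\left(-2,0 \right)} \right)} \left(21 - 113\right) = - 11 \left(21 - 113\right) = \left(-11\right) \left(-92\right) = 1012$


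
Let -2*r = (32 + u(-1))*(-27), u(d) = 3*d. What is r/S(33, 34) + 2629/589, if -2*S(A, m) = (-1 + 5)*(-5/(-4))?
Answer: -448042/2945 ≈ -152.14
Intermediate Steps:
r = 783/2 (r = -(32 + 3*(-1))*(-27)/2 = -(32 - 3)*(-27)/2 = -29*(-27)/2 = -½*(-783) = 783/2 ≈ 391.50)
S(A, m) = -5/2 (S(A, m) = -(-1 + 5)*(-5/(-4))/2 = -2*(-5*(-¼)) = -2*5/4 = -½*5 = -5/2)
r/S(33, 34) + 2629/589 = 783/(2*(-5/2)) + 2629/589 = (783/2)*(-⅖) + 2629*(1/589) = -783/5 + 2629/589 = -448042/2945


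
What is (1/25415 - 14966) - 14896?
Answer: -758942729/25415 ≈ -29862.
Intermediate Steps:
(1/25415 - 14966) - 14896 = -380360889/25415 - 14896 = -758942729/25415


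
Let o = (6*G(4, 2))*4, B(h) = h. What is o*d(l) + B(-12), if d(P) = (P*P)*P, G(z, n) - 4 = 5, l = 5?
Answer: 26988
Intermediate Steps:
G(z, n) = 9 (G(z, n) = 4 + 5 = 9)
o = 216 (o = (6*9)*4 = 54*4 = 216)
d(P) = P**3 (d(P) = P**2*P = P**3)
o*d(l) + B(-12) = 216*5**3 - 12 = 216*125 - 12 = 27000 - 12 = 26988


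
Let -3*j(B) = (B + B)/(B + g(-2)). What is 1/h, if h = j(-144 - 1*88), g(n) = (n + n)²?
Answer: -81/58 ≈ -1.3966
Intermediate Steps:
g(n) = 4*n² (g(n) = (2*n)² = 4*n²)
j(B) = -2*B/(3*(16 + B)) (j(B) = -(B + B)/(3*(B + 4*(-2)²)) = -2*B/(3*(B + 4*4)) = -2*B/(3*(B + 16)) = -2*B/(3*(16 + B)))
h = -58/81 (h = -2*(-144 - 1*88)/(48 + 3*(-144 - 1*88)) = -2*(-144 - 88)/(48 + 3*(-144 - 88)) = -2*(-232)/(48 + 3*(-232)) = -2*(-232)/(48 - 696) = -2*(-232)/(-648) = -2*(-232)*(-1/648) = -58/81 ≈ -0.71605)
1/h = 1/(-58/81) = -81/58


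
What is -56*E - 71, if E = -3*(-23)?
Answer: -3935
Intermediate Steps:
E = 69
-56*E - 71 = -56*69 - 71 = -3864 - 71 = -3935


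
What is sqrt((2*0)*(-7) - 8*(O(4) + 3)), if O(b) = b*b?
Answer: 2*I*sqrt(38) ≈ 12.329*I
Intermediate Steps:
O(b) = b**2
sqrt((2*0)*(-7) - 8*(O(4) + 3)) = sqrt((2*0)*(-7) - 8*(4**2 + 3)) = sqrt(0*(-7) - 8*(16 + 3)) = sqrt(0 - 8*19) = sqrt(0 - 152) = sqrt(-152) = 2*I*sqrt(38)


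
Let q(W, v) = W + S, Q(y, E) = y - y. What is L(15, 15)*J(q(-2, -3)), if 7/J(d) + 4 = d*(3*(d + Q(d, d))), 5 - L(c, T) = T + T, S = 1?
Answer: 175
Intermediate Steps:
Q(y, E) = 0
L(c, T) = 5 - 2*T (L(c, T) = 5 - (T + T) = 5 - 2*T)
q(W, v) = 1 + W (q(W, v) = W + 1 = 1 + W)
J(d) = 7/(-4 + 3*d**2) (J(d) = 7/(-4 + d*(3*(d + 0))) = 7/(-4 + d*(3*d)) = 7/(-4 + 3*d**2))
L(15, 15)*J(q(-2, -3)) = (5 - 2*15)*(7/(-4 + 3*(1 - 2)**2)) = (5 - 30)*(7/(-4 + 3*(-1)**2)) = -175/(-4 + 3*1) = -175/(-4 + 3) = -175/(-1) = -175*(-1) = -25*(-7) = 175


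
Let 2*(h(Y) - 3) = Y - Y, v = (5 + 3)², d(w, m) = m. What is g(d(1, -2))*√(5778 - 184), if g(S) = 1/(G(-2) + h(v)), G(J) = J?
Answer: √5594 ≈ 74.793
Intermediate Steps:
v = 64 (v = 8² = 64)
h(Y) = 3 (h(Y) = 3 + (Y - Y)/2 = 3 + (½)*0 = 3 + 0 = 3)
g(S) = 1 (g(S) = 1/(-2 + 3) = 1/1 = 1)
g(d(1, -2))*√(5778 - 184) = 1*√(5778 - 184) = 1*√5594 = √5594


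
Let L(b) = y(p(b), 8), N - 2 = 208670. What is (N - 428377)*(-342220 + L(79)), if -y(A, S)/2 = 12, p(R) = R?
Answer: 75192718020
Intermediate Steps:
N = 208672 (N = 2 + 208670 = 208672)
y(A, S) = -24 (y(A, S) = -2*12 = -24)
L(b) = -24
(N - 428377)*(-342220 + L(79)) = (208672 - 428377)*(-342220 - 24) = -219705*(-342244) = 75192718020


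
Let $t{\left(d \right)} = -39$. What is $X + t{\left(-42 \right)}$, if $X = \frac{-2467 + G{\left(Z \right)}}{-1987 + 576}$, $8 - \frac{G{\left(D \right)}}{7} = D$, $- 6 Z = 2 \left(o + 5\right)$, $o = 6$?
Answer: $- \frac{157931}{4233} \approx -37.309$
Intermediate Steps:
$Z = - \frac{11}{3}$ ($Z = - \frac{2 \left(6 + 5\right)}{6} = - \frac{2 \cdot 11}{6} = \left(- \frac{1}{6}\right) 22 = - \frac{11}{3} \approx -3.6667$)
$G{\left(D \right)} = 56 - 7 D$
$X = \frac{7156}{4233}$ ($X = \frac{-2467 + \left(56 - - \frac{77}{3}\right)}{-1987 + 576} = \frac{-2467 + \left(56 + \frac{77}{3}\right)}{-1411} = \left(-2467 + \frac{245}{3}\right) \left(- \frac{1}{1411}\right) = \left(- \frac{7156}{3}\right) \left(- \frac{1}{1411}\right) = \frac{7156}{4233} \approx 1.6905$)
$X + t{\left(-42 \right)} = \frac{7156}{4233} - 39 = - \frac{157931}{4233}$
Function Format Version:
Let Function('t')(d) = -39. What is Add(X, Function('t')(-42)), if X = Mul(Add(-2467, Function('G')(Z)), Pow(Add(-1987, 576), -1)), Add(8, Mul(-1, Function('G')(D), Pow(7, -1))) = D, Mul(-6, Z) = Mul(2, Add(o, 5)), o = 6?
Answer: Rational(-157931, 4233) ≈ -37.309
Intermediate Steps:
Z = Rational(-11, 3) (Z = Mul(Rational(-1, 6), Mul(2, Add(6, 5))) = Mul(Rational(-1, 6), Mul(2, 11)) = Mul(Rational(-1, 6), 22) = Rational(-11, 3) ≈ -3.6667)
Function('G')(D) = Add(56, Mul(-7, D))
X = Rational(7156, 4233) (X = Mul(Add(-2467, Add(56, Mul(-7, Rational(-11, 3)))), Pow(Add(-1987, 576), -1)) = Mul(Add(-2467, Add(56, Rational(77, 3))), Pow(-1411, -1)) = Mul(Add(-2467, Rational(245, 3)), Rational(-1, 1411)) = Mul(Rational(-7156, 3), Rational(-1, 1411)) = Rational(7156, 4233) ≈ 1.6905)
Add(X, Function('t')(-42)) = Add(Rational(7156, 4233), -39) = Rational(-157931, 4233)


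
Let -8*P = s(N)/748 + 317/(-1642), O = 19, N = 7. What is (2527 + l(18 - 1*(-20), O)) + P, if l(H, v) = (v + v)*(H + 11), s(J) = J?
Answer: 21562672907/4912864 ≈ 4389.0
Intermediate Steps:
l(H, v) = 2*v*(11 + H) (l(H, v) = (2*v)*(11 + H) = 2*v*(11 + H))
P = 112811/4912864 (P = -(7/748 + 317/(-1642))/8 = -(7*(1/748) + 317*(-1/1642))/8 = -(7/748 - 317/1642)/8 = -⅛*(-112811/614108) = 112811/4912864 ≈ 0.022962)
(2527 + l(18 - 1*(-20), O)) + P = (2527 + 2*19*(11 + (18 - 1*(-20)))) + 112811/4912864 = (2527 + 2*19*(11 + (18 + 20))) + 112811/4912864 = (2527 + 2*19*(11 + 38)) + 112811/4912864 = (2527 + 2*19*49) + 112811/4912864 = (2527 + 1862) + 112811/4912864 = 4389 + 112811/4912864 = 21562672907/4912864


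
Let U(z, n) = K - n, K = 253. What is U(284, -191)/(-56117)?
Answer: -444/56117 ≈ -0.0079120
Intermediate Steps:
U(z, n) = 253 - n
U(284, -191)/(-56117) = (253 - 1*(-191))/(-56117) = (253 + 191)*(-1/56117) = 444*(-1/56117) = -444/56117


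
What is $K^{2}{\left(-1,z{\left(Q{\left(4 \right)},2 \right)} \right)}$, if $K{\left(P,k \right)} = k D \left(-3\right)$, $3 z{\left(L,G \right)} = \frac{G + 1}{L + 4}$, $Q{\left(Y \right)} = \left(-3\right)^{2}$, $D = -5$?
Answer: $\frac{225}{169} \approx 1.3314$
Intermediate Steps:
$Q{\left(Y \right)} = 9$
$z{\left(L,G \right)} = \frac{1 + G}{3 \left(4 + L\right)}$ ($z{\left(L,G \right)} = \frac{\left(G + 1\right) \frac{1}{L + 4}}{3} = \frac{\left(1 + G\right) \frac{1}{4 + L}}{3} = \frac{\frac{1}{4 + L} \left(1 + G\right)}{3} = \frac{1 + G}{3 \left(4 + L\right)}$)
$K{\left(P,k \right)} = 15 k$ ($K{\left(P,k \right)} = k \left(-5\right) \left(-3\right) = - 5 k \left(-3\right) = 15 k$)
$K^{2}{\left(-1,z{\left(Q{\left(4 \right)},2 \right)} \right)} = \left(15 \frac{1 + 2}{3 \left(4 + 9\right)}\right)^{2} = \left(15 \cdot \frac{1}{3} \cdot \frac{1}{13} \cdot 3\right)^{2} = \left(15 \cdot \frac{1}{13}\right)^{2} = \left(\frac{15}{13}\right)^{2} = \frac{225}{169}$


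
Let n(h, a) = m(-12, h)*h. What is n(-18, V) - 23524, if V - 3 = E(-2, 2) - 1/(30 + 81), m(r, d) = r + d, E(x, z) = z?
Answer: -22984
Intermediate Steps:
m(r, d) = d + r
V = 554/111 (V = 3 + (2 - 1/(30 + 81)) = 3 + (2 - 1/111) = 3 + 221/111 = 554/111 ≈ 4.9910)
n(h, a) = h*(-12 + h) (n(h, a) = (h - 12)*h = (-12 + h)*h = h*(-12 + h))
n(-18, V) - 23524 = -18*(-12 - 18) - 23524 = -18*(-30) - 23524 = 540 - 23524 = -22984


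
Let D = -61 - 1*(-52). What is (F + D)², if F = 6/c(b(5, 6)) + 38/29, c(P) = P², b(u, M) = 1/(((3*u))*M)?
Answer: 1985779817329/841 ≈ 2.3612e+9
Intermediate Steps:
D = -9 (D = -61 + 52 = -9)
b(u, M) = 1/(3*M*u) (b(u, M) = (1/(3*u))/M = 1/(3*M*u))
F = 1409438/29 (F = 6/(((⅓)/(6*5))²) + 38/29 = 6/(((⅓)*(⅙)*(⅕))²) + 38*(1/29) = 6/((1/90)²) + 38/29 = 6/(1/8100) + 38/29 = 6*8100 + 38/29 = 48600 + 38/29 = 1409438/29 ≈ 48601.)
(F + D)² = (1409438/29 - 9)² = (1409177/29)² = 1985779817329/841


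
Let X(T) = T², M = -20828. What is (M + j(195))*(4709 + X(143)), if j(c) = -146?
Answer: -527663892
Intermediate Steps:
(M + j(195))*(4709 + X(143)) = (-20828 - 146)*(4709 + 143²) = -20974*(4709 + 20449) = -20974*25158 = -527663892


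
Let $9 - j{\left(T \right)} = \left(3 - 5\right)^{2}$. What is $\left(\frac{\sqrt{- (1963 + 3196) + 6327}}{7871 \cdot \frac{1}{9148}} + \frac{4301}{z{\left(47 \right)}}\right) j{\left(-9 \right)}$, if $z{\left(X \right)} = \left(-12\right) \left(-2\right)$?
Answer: $\frac{21505}{24} + \frac{182960 \sqrt{73}}{7871} \approx 1094.6$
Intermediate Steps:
$j{\left(T \right)} = 5$ ($j{\left(T \right)} = 9 - \left(3 - 5\right)^{2} = 9 - \left(-2\right)^{2} = 9 - 4 = 5$)
$z{\left(X \right)} = 24$
$\left(\frac{\sqrt{- (1963 + 3196) + 6327}}{7871 \cdot \frac{1}{9148}} + \frac{4301}{z{\left(47 \right)}}\right) j{\left(-9 \right)} = \left(\frac{\sqrt{- (1963 + 3196) + 6327}}{7871 \cdot \frac{1}{9148}} + \frac{4301}{24}\right) 5 = \left(\frac{\sqrt{\left(-1\right) 5159 + 6327}}{7871 \cdot \frac{1}{9148}} + 4301 \cdot \frac{1}{24}\right) 5 = \left(\frac{\sqrt{-5159 + 6327}}{\frac{7871}{9148}} + \frac{4301}{24}\right) 5 = \left(\sqrt{1168} \cdot \frac{9148}{7871} + \frac{4301}{24}\right) 5 = \left(4 \sqrt{73} \cdot \frac{9148}{7871} + \frac{4301}{24}\right) 5 = \left(\frac{36592 \sqrt{73}}{7871} + \frac{4301}{24}\right) 5 = \left(\frac{4301}{24} + \frac{36592 \sqrt{73}}{7871}\right) 5 = \frac{21505}{24} + \frac{182960 \sqrt{73}}{7871}$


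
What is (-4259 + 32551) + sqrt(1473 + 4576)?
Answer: 28292 + sqrt(6049) ≈ 28370.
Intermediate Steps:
(-4259 + 32551) + sqrt(1473 + 4576) = 28292 + sqrt(6049)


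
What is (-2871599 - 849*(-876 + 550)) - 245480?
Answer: -2840305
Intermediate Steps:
(-2871599 - 849*(-876 + 550)) - 245480 = (-2871599 - 849*(-326)) - 245480 = (-2871599 + 276774) - 245480 = -2594825 - 245480 = -2840305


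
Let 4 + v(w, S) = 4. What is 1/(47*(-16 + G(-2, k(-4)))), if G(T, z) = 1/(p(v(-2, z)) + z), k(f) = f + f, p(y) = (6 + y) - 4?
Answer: -6/4559 ≈ -0.0013161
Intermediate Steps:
v(w, S) = 0 (v(w, S) = -4 + 4 = 0)
p(y) = 2 + y
k(f) = 2*f
G(T, z) = 1/(2 + z) (G(T, z) = 1/((2 + 0) + z) = 1/(2 + z))
1/(47*(-16 + G(-2, k(-4)))) = 1/(47*(-16 + 1/(2 + 2*(-4)))) = 1/(47*(-16 + 1/(2 - 8))) = 1/(47*(-16 + 1/(-6))) = 1/(47*(-16 - ⅙)) = 1/(47*(-97/6)) = 1/(-4559/6) = -6/4559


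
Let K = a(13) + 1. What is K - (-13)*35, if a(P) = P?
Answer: 469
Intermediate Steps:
K = 14 (K = 13 + 1 = 14)
K - (-13)*35 = 14 - (-13)*35 = 14 - 1*(-455) = 14 + 455 = 469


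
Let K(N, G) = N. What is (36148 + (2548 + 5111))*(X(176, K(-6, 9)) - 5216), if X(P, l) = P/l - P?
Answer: -712477048/3 ≈ -2.3749e+8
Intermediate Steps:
X(P, l) = -P + P/l
(36148 + (2548 + 5111))*(X(176, K(-6, 9)) - 5216) = (36148 + (2548 + 5111))*((-1*176 + 176/(-6)) - 5216) = (36148 + 7659)*((-176 + 176*(-⅙)) - 5216) = 43807*((-176 - 88/3) - 5216) = 43807*(-616/3 - 5216) = 43807*(-16264/3) = -712477048/3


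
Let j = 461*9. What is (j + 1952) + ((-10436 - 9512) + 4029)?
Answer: -9818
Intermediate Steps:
j = 4149
(j + 1952) + ((-10436 - 9512) + 4029) = (4149 + 1952) + ((-10436 - 9512) + 4029) = 6101 + (-19948 + 4029) = 6101 - 15919 = -9818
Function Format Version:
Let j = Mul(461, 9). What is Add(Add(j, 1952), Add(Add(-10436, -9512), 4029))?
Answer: -9818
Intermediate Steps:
j = 4149
Add(Add(j, 1952), Add(Add(-10436, -9512), 4029)) = Add(Add(4149, 1952), Add(Add(-10436, -9512), 4029)) = Add(6101, Add(-19948, 4029)) = Add(6101, -15919) = -9818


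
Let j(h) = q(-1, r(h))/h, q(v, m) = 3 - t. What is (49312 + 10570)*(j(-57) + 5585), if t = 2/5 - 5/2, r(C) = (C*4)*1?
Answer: 31771383153/95 ≈ 3.3444e+8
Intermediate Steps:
r(C) = 4*C (r(C) = (4*C)*1 = 4*C)
t = -21/10 (t = 2*(⅕) - 5*½ = ⅖ - 5/2 = -21/10 ≈ -2.1000)
q(v, m) = 51/10 (q(v, m) = 3 - 1*(-21/10) = 3 + 21/10 = 51/10)
j(h) = 51/(10*h)
(49312 + 10570)*(j(-57) + 5585) = (49312 + 10570)*((51/10)/(-57) + 5585) = 59882*((51/10)*(-1/57) + 5585) = 59882*(-17/190 + 5585) = 59882*(1061133/190) = 31771383153/95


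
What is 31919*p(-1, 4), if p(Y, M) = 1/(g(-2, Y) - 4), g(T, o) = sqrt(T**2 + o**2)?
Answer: -127676/11 - 31919*sqrt(5)/11 ≈ -18095.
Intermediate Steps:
p(Y, M) = 1/(-4 + sqrt(4 + Y**2)) (p(Y, M) = 1/(sqrt((-2)**2 + Y**2) - 4) = 1/(sqrt(4 + Y**2) - 4) = 1/(-4 + sqrt(4 + Y**2)))
31919*p(-1, 4) = 31919/(-4 + sqrt(4 + (-1)**2)) = 31919/(-4 + sqrt(4 + 1)) = 31919/(-4 + sqrt(5))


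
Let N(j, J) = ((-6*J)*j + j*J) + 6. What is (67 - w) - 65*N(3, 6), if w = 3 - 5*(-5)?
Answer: 5499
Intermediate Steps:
w = 28 (w = 3 + 25 = 28)
N(j, J) = 6 - 5*J*j (N(j, J) = (-6*J*j + J*j) + 6 = -5*J*j + 6 = 6 - 5*J*j)
(67 - w) - 65*N(3, 6) = (67 - 1*28) - 65*(6 - 5*6*3) = (67 - 28) - 65*(6 - 90) = 39 - 65*(-84) = 39 + 5460 = 5499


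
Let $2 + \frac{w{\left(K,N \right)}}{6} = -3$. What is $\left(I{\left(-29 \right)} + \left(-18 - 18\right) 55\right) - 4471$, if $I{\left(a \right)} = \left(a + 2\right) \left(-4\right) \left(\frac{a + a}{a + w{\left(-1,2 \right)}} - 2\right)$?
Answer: $- \frac{387089}{59} \approx -6560.8$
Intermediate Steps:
$w{\left(K,N \right)} = -30$ ($w{\left(K,N \right)} = -12 + 6 \left(-3\right) = -12 - 18 = -30$)
$I{\left(a \right)} = \left(-8 - 4 a\right) \left(-2 + \frac{2 a}{-30 + a}\right)$ ($I{\left(a \right)} = \left(a + 2\right) \left(-4\right) \left(\frac{a + a}{a - 30} - 2\right) = \left(2 + a\right) \left(-4\right) \left(\frac{2 a}{-30 + a} - 2\right) = \left(-8 - 4 a\right) \left(\frac{2 a}{-30 + a} - 2\right) = \left(-8 - 4 a\right) \left(-2 + \frac{2 a}{-30 + a}\right)$)
$\left(I{\left(-29 \right)} + \left(-18 - 18\right) 55\right) - 4471 = \left(\frac{240 \left(-2 - -29\right)}{-30 - 29} + \left(-18 - 18\right) 55\right) - 4471 = \left(\frac{240 \left(-2 + 29\right)}{-59} - 1980\right) - 4471 = \left(240 \left(- \frac{1}{59}\right) 27 - 1980\right) - 4471 = \left(- \frac{6480}{59} - 1980\right) - 4471 = - \frac{123300}{59} - 4471 = - \frac{387089}{59}$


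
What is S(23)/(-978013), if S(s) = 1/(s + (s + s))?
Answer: -1/67482897 ≈ -1.4819e-8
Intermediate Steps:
S(s) = 1/(3*s) (S(s) = 1/(s + 2*s) = 1/(3*s))
S(23)/(-978013) = ((⅓)/23)/(-978013) = ((⅓)*(1/23))*(-1/978013) = (1/69)*(-1/978013) = -1/67482897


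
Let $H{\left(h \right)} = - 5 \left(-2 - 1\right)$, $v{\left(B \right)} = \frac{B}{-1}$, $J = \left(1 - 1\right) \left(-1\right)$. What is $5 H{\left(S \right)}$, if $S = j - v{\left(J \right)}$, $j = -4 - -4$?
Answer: $75$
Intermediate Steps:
$j = 0$ ($j = -4 + 4 = 0$)
$J = 0$ ($J = 0 \left(-1\right) = 0$)
$v{\left(B \right)} = - B$ ($v{\left(B \right)} = B \left(-1\right) = - B$)
$S = 0$ ($S = 0 - \left(-1\right) 0 = 0 - 0 = 0 + 0 = 0$)
$H{\left(h \right)} = 15$ ($H{\left(h \right)} = \left(-5\right) \left(-3\right) = 15$)
$5 H{\left(S \right)} = 5 \cdot 15 = 75$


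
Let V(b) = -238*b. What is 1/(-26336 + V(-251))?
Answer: 1/33402 ≈ 2.9938e-5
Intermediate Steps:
1/(-26336 + V(-251)) = 1/(-26336 - 238*(-251)) = 1/(-26336 + 59738) = 1/33402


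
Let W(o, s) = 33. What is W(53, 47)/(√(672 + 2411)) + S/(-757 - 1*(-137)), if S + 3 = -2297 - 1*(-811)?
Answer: 1489/620 + 33*√3083/3083 ≈ 2.9959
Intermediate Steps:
S = -1489 (S = -3 + (-2297 - 1*(-811)) = -3 + (-2297 + 811) = -3 - 1486 = -1489)
W(53, 47)/(√(672 + 2411)) + S/(-757 - 1*(-137)) = 33/(√(672 + 2411)) - 1489/(-757 - 1*(-137)) = 33/(√3083) - 1489/(-757 + 137) = 33*(√3083/3083) - 1489/(-620) = 33*√3083/3083 - 1489*(-1/620) = 33*√3083/3083 + 1489/620 = 1489/620 + 33*√3083/3083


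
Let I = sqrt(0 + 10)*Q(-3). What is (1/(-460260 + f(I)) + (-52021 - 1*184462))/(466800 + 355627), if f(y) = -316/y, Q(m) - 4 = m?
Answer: -62620478948608019/217777906402547686 + 79*sqrt(10)/435555812805095372 ≈ -0.28754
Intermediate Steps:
Q(m) = 4 + m
I = sqrt(10) (I = sqrt(0 + 10)*(4 - 3) = sqrt(10)*1 = sqrt(10) ≈ 3.1623)
(1/(-460260 + f(I)) + (-52021 - 1*184462))/(466800 + 355627) = (1/(-460260 - 316*sqrt(10)/10) + (-52021 - 1*184462))/(466800 + 355627) = (1/(-460260 - 158*sqrt(10)/5) + (-52021 - 184462))/822427 = (1/(-460260 - 158*sqrt(10)/5) - 236483)*(1/822427) = (-236483 + 1/(-460260 - 158*sqrt(10)/5))*(1/822427) = -236483/822427 + 1/(822427*(-460260 - 158*sqrt(10)/5))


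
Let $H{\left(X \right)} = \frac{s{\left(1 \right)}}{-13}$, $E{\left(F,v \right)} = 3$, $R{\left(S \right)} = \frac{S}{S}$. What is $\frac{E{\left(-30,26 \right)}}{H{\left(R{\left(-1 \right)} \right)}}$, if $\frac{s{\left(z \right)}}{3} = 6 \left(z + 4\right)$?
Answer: $- \frac{13}{30} \approx -0.43333$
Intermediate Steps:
$R{\left(S \right)} = 1$
$s{\left(z \right)} = 72 + 18 z$ ($s{\left(z \right)} = 3 \cdot 6 \left(z + 4\right) = 3 \cdot 6 \left(4 + z\right) = 3 \left(24 + 6 z\right) = 72 + 18 z$)
$H{\left(X \right)} = - \frac{90}{13}$ ($H{\left(X \right)} = \frac{72 + 18 \cdot 1}{-13} = \left(72 + 18\right) \left(- \frac{1}{13}\right) = 90 \left(- \frac{1}{13}\right) = - \frac{90}{13}$)
$\frac{E{\left(-30,26 \right)}}{H{\left(R{\left(-1 \right)} \right)}} = \frac{3}{- \frac{90}{13}} = 3 \left(- \frac{13}{90}\right) = - \frac{13}{30}$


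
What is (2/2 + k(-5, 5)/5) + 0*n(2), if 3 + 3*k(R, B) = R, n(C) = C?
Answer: 7/15 ≈ 0.46667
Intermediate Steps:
k(R, B) = -1 + R/3
(2/2 + k(-5, 5)/5) + 0*n(2) = (2/2 + (-1 + (1/3)*(-5))/5) + 0*2 = (2*(1/2) + (-1 - 5/3)*(1/5)) + 0 = (1 - 8/3*1/5) + 0 = (1 - 8/15) + 0 = 7/15 + 0 = 7/15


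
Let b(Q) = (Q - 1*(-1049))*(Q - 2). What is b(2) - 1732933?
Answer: -1732933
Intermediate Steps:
b(Q) = (-2 + Q)*(1049 + Q) (b(Q) = (Q + 1049)*(-2 + Q) = (1049 + Q)*(-2 + Q) = (-2 + Q)*(1049 + Q))
b(2) - 1732933 = (-2098 + 2**2 + 1047*2) - 1732933 = (-2098 + 4 + 2094) - 1732933 = 0 - 1732933 = -1732933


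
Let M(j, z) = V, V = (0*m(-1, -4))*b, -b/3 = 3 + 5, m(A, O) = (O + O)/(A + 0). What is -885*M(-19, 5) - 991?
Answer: -991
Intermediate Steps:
m(A, O) = 2*O/A (m(A, O) = (2*O)/A = 2*O/A)
b = -24 (b = -3*(3 + 5) = -3*8 = -24)
V = 0 (V = (0*(2*(-4)/(-1)))*(-24) = (0*(2*(-4)*(-1)))*(-24) = (0*8)*(-24) = 0*(-24) = 0)
M(j, z) = 0
-885*M(-19, 5) - 991 = -885*0 - 991 = 0 - 991 = -991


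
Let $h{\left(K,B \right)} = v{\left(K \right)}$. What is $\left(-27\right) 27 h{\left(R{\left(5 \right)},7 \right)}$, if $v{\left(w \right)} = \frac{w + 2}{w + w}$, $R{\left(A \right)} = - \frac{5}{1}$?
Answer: $- \frac{2187}{10} \approx -218.7$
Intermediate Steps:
$R{\left(A \right)} = -5$ ($R{\left(A \right)} = \left(-5\right) 1 = -5$)
$v{\left(w \right)} = \frac{2 + w}{2 w}$
$h{\left(K,B \right)} = \frac{2 + K}{2 K}$
$\left(-27\right) 27 h{\left(R{\left(5 \right)},7 \right)} = \left(-27\right) 27 \frac{2 - 5}{2 \left(-5\right)} = - 729 \cdot \frac{1}{2} \left(- \frac{1}{5}\right) \left(-3\right) = \left(-729\right) \frac{3}{10} = - \frac{2187}{10}$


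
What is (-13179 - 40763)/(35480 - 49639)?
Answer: 53942/14159 ≈ 3.8097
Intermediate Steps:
(-13179 - 40763)/(35480 - 49639) = -53942/(-14159) = -53942*(-1/14159) = 53942/14159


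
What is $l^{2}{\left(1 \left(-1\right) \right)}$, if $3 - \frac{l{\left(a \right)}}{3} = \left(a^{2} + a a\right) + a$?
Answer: $36$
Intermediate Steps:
$l{\left(a \right)} = 9 - 6 a^{2} - 3 a$ ($l{\left(a \right)} = 9 - 3 \left(\left(a^{2} + a a\right) + a\right) = 9 - 3 \left(\left(a^{2} + a^{2}\right) + a\right) = 9 - 3 \left(2 a^{2} + a\right) = 9 - 3 \left(a + 2 a^{2}\right) = 9 - \left(3 a + 6 a^{2}\right) = 9 - 6 a^{2} - 3 a$)
$l^{2}{\left(1 \left(-1\right) \right)} = \left(9 - 6 \left(1 \left(-1\right)\right)^{2} - 3 \cdot 1 \left(-1\right)\right)^{2} = \left(9 - 6 \left(-1\right)^{2} - -3\right)^{2} = \left(9 - 6 + 3\right)^{2} = 6^{2} = 36$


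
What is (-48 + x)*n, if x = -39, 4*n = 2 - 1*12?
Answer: 435/2 ≈ 217.50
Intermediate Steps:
n = -5/2 (n = (2 - 1*12)/4 = (2 - 12)/4 = (1/4)*(-10) = -5/2 ≈ -2.5000)
(-48 + x)*n = (-48 - 39)*(-5/2) = -87*(-5/2) = 435/2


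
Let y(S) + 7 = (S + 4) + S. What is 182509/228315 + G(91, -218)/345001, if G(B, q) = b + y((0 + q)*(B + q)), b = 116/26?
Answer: 982908931942/1023995743095 ≈ 0.95988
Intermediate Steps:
y(S) = -3 + 2*S (y(S) = -7 + ((S + 4) + S) = -7 + ((4 + S) + S) = -7 + (4 + 2*S) = -3 + 2*S)
b = 58/13 (b = 116*(1/26) = 58/13 ≈ 4.4615)
G(B, q) = 19/13 + 2*q*(B + q) (G(B, q) = 58/13 + (-3 + 2*((0 + q)*(B + q))) = 58/13 + (-3 + 2*(q*(B + q))) = 58/13 + (-3 + 2*q*(B + q)) = 19/13 + 2*q*(B + q))
182509/228315 + G(91, -218)/345001 = 182509/228315 + (19/13 + 2*(-218)*(91 - 218))/345001 = 182509*(1/228315) + (19/13 + 2*(-218)*(-127))*(1/345001) = 182509/228315 + (19/13 + 55372)*(1/345001) = 182509/228315 + (719855/13)*(1/345001) = 182509/228315 + 719855/4485013 = 982908931942/1023995743095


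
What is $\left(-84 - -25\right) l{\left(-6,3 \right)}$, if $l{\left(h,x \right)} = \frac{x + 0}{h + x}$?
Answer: $59$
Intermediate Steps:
$l{\left(h,x \right)} = \frac{x}{h + x}$
$\left(-84 - -25\right) l{\left(-6,3 \right)} = \left(-84 - -25\right) \frac{3}{-6 + 3} = \left(-84 + 25\right) \frac{3}{-3} = - 59 \cdot 3 \left(- \frac{1}{3}\right) = \left(-59\right) \left(-1\right) = 59$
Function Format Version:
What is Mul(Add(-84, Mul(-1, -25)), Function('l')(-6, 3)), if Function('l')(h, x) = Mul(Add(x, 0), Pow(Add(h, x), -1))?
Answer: 59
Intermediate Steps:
Function('l')(h, x) = Mul(x, Pow(Add(h, x), -1))
Mul(Add(-84, Mul(-1, -25)), Function('l')(-6, 3)) = Mul(Add(-84, Mul(-1, -25)), Mul(3, Pow(Add(-6, 3), -1))) = Mul(Add(-84, 25), Mul(3, Pow(-3, -1))) = Mul(-59, Mul(3, Rational(-1, 3))) = Mul(-59, -1) = 59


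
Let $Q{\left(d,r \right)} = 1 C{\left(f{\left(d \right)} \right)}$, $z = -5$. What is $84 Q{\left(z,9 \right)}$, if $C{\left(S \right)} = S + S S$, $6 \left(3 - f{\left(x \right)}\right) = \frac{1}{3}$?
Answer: $\frac{26341}{27} \approx 975.59$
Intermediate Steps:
$f{\left(x \right)} = \frac{53}{18}$ ($f{\left(x \right)} = 3 - \frac{1}{6 \cdot 3} = 3 - \frac{1}{18} = \frac{53}{18}$)
$C{\left(S \right)} = S + S^{2}$
$Q{\left(d,r \right)} = \frac{3763}{324}$ ($Q{\left(d,r \right)} = 1 \frac{53 \left(1 + \frac{53}{18}\right)}{18} = 1 \cdot \frac{53}{18} \cdot \frac{71}{18} = 1 \cdot \frac{3763}{324} = \frac{3763}{324}$)
$84 Q{\left(z,9 \right)} = 84 \cdot \frac{3763}{324} = \frac{26341}{27}$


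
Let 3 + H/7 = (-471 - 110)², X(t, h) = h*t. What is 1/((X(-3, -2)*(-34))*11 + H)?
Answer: 1/2360662 ≈ 4.2361e-7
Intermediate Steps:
H = 2362906 (H = -21 + 7*(-471 - 110)² = -21 + 7*(-581)² = -21 + 7*337561 = -21 + 2362927 = 2362906)
1/((X(-3, -2)*(-34))*11 + H) = 1/((-2*(-3)*(-34))*11 + 2362906) = 1/((6*(-34))*11 + 2362906) = 1/(-204*11 + 2362906) = 1/(-2244 + 2362906) = 1/2360662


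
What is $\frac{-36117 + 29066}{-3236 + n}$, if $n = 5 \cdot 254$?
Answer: $\frac{7051}{1966} \approx 3.5865$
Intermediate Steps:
$n = 1270$
$\frac{-36117 + 29066}{-3236 + n} = \frac{-36117 + 29066}{-3236 + 1270} = - \frac{7051}{-1966} = \left(-7051\right) \left(- \frac{1}{1966}\right) = \frac{7051}{1966}$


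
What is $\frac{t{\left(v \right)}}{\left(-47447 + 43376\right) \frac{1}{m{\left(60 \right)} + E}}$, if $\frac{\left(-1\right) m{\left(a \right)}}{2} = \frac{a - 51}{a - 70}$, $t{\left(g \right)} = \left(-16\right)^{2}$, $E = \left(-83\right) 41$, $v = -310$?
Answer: $\frac{4353536}{20355} \approx 213.88$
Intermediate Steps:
$E = -3403$
$t{\left(g \right)} = 256$
$m{\left(a \right)} = - \frac{2 \left(-51 + a\right)}{-70 + a}$ ($m{\left(a \right)} = - 2 \frac{a - 51}{a - 70} = - 2 \frac{-51 + a}{-70 + a} = - \frac{2 \left(-51 + a\right)}{-70 + a}$)
$\frac{t{\left(v \right)}}{\left(-47447 + 43376\right) \frac{1}{m{\left(60 \right)} + E}} = \frac{256}{\left(-47447 + 43376\right) \frac{1}{\frac{2 \left(51 - 60\right)}{-70 + 60} - 3403}} = \frac{256}{\left(-4071\right) \frac{1}{\frac{2 \left(51 - 60\right)}{-10} - 3403}} = \frac{256}{\left(-4071\right) \frac{1}{2 \left(- \frac{1}{10}\right) \left(-9\right) - 3403}} = \frac{256}{\left(-4071\right) \frac{1}{\frac{9}{5} - 3403}} = \frac{256}{\left(-4071\right) \frac{1}{- \frac{17006}{5}}} = \frac{256}{\left(-4071\right) \left(- \frac{5}{17006}\right)} = \frac{256}{\frac{20355}{17006}} = 256 \cdot \frac{17006}{20355} = \frac{4353536}{20355}$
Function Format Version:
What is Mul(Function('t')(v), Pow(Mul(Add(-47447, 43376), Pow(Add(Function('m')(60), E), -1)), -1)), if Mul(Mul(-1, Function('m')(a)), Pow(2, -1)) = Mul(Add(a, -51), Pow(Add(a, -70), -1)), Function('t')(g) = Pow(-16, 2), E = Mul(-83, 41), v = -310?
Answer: Rational(4353536, 20355) ≈ 213.88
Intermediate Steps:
E = -3403
Function('t')(g) = 256
Function('m')(a) = Mul(-2, Pow(Add(-70, a), -1), Add(-51, a)) (Function('m')(a) = Mul(-2, Mul(Add(a, -51), Pow(Add(a, -70), -1))) = Mul(-2, Mul(Add(-51, a), Pow(Add(-70, a), -1))) = Mul(-2, Mul(Pow(Add(-70, a), -1), Add(-51, a))) = Mul(-2, Pow(Add(-70, a), -1), Add(-51, a)))
Mul(Function('t')(v), Pow(Mul(Add(-47447, 43376), Pow(Add(Function('m')(60), E), -1)), -1)) = Mul(256, Pow(Mul(Add(-47447, 43376), Pow(Add(Mul(2, Pow(Add(-70, 60), -1), Add(51, Mul(-1, 60))), -3403), -1)), -1)) = Mul(256, Pow(Mul(-4071, Pow(Add(Mul(2, Pow(-10, -1), Add(51, -60)), -3403), -1)), -1)) = Mul(256, Pow(Mul(-4071, Pow(Add(Mul(2, Rational(-1, 10), -9), -3403), -1)), -1)) = Mul(256, Pow(Mul(-4071, Pow(Add(Rational(9, 5), -3403), -1)), -1)) = Mul(256, Pow(Mul(-4071, Pow(Rational(-17006, 5), -1)), -1)) = Mul(256, Pow(Mul(-4071, Rational(-5, 17006)), -1)) = Mul(256, Pow(Rational(20355, 17006), -1)) = Mul(256, Rational(17006, 20355)) = Rational(4353536, 20355)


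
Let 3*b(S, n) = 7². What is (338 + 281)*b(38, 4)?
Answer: 30331/3 ≈ 10110.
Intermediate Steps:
b(S, n) = 49/3 (b(S, n) = (⅓)*7² = (⅓)*49 = 49/3)
(338 + 281)*b(38, 4) = (338 + 281)*(49/3) = 619*(49/3) = 30331/3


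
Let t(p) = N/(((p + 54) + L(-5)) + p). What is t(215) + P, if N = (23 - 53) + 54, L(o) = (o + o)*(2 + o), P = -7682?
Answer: -1974262/257 ≈ -7682.0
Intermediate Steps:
L(o) = 2*o*(2 + o) (L(o) = (2*o)*(2 + o) = 2*o*(2 + o))
N = 24 (N = -30 + 54 = 24)
t(p) = 24/(84 + 2*p) (t(p) = 24/(((p + 54) + 2*(-5)*(2 - 5)) + p) = 24/(((54 + p) + 2*(-5)*(-3)) + p) = 24/(((54 + p) + 30) + p) = 24/((84 + p) + p) = 24/(84 + 2*p))
t(215) + P = 12/(42 + 215) - 7682 = 12/257 - 7682 = -1974262/257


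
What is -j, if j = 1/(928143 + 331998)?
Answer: -1/1260141 ≈ -7.9356e-7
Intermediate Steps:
j = 1/1260141 ≈ 7.9356e-7
-j = -1*1/1260141 = -1/1260141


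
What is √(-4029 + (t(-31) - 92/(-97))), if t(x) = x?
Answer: 16*I*√149186/97 ≈ 63.711*I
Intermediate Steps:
√(-4029 + (t(-31) - 92/(-97))) = √(-4029 + (-31 - 92/(-97))) = √(-4029 + (-31 - 92*(-1/97))) = √(-4029 + (-31 + 92/97)) = √(-4029 - 2915/97) = √(-393728/97) = 16*I*√149186/97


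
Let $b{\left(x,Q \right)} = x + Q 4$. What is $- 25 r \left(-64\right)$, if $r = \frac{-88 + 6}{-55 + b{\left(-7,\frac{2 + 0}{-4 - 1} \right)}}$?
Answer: $\frac{328000}{159} \approx 2062.9$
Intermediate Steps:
$b{\left(x,Q \right)} = x + 4 Q$
$r = \frac{205}{159}$ ($r = \frac{-88 + 6}{-55 - \left(7 - 4 \frac{2 + 0}{-4 - 1}\right)} = - \frac{82}{-55 - \left(7 - 4 \frac{2}{-5}\right)} = - \frac{82}{-55 - \left(7 - 4 \cdot 2 \left(- \frac{1}{5}\right)\right)} = - \frac{82}{-55 + \left(-7 + 4 \left(- \frac{2}{5}\right)\right)} = - \frac{82}{-55 - \frac{43}{5}} = - \frac{82}{- \frac{318}{5}} = \left(-82\right) \left(- \frac{5}{318}\right) = \frac{205}{159} \approx 1.2893$)
$- 25 r \left(-64\right) = \left(-25\right) \frac{205}{159} \left(-64\right) = \left(- \frac{5125}{159}\right) \left(-64\right) = \frac{328000}{159}$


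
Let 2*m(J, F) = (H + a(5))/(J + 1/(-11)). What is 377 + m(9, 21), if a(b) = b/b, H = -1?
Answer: 377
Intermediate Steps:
a(b) = 1
m(J, F) = 0 (m(J, F) = ((-1 + 1)/(J + 1/(-11)))/2 = (0/(J - 1/11))/2 = (0/(-1/11 + J))/2 = (½)*0 = 0)
377 + m(9, 21) = 377 + 0 = 377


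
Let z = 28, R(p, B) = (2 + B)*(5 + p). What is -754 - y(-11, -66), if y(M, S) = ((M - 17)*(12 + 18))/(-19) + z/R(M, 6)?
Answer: -181859/228 ≈ -797.63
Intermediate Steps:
y(M, S) = 510/19 + 28/(40 + 8*M) - 30*M/19 (y(M, S) = ((M - 17)*(12 + 18))/(-19) + 28/(10 + 2*M + 5*6 + 6*M) = ((-17 + M)*30)*(-1/19) + 28/(10 + 2*M + 30 + 6*M) = (-510 + 30*M)*(-1/19) + 28/(40 + 8*M) = (510/19 - 30*M/19) + 28/(40 + 8*M) = 510/19 + 28/(40 + 8*M) - 30*M/19)
-754 - y(-11, -66) = -754 - (133 + 60*(5 - 11)*(17 - 1*(-11)))/(38*(5 - 11)) = -754 - (133 + 60*(-6)*(17 + 11))/(38*(-6)) = -754 - (-1)*(133 + 60*(-6)*28)/(38*6) = -754 - (-1)*(133 - 10080)/(38*6) = -754 - (-1)*(-9947)/(38*6) = -754 - 1*9947/228 = -754 - 9947/228 = -181859/228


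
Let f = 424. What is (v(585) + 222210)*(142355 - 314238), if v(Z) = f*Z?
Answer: -80827980750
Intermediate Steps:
v(Z) = 424*Z
(v(585) + 222210)*(142355 - 314238) = (424*585 + 222210)*(142355 - 314238) = (248040 + 222210)*(-171883) = 470250*(-171883) = -80827980750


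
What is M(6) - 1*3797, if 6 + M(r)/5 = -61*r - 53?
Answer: -5922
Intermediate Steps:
M(r) = -295 - 305*r (M(r) = -30 + 5*(-61*r - 53) = -30 + 5*(-53 - 61*r) = -30 + (-265 - 305*r) = -295 - 305*r)
M(6) - 1*3797 = (-295 - 305*6) - 1*3797 = (-295 - 1830) - 3797 = -2125 - 3797 = -5922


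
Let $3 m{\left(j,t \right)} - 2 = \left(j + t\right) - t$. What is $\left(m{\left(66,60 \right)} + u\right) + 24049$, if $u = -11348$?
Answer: $\frac{38171}{3} \approx 12724.0$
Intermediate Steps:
$m{\left(j,t \right)} = \frac{2}{3} + \frac{j}{3}$ ($m{\left(j,t \right)} = \frac{2}{3} + \frac{\left(j + t\right) - t}{3} = \frac{2}{3} + \frac{j}{3}$)
$\left(m{\left(66,60 \right)} + u\right) + 24049 = \left(\left(\frac{2}{3} + \frac{1}{3} \cdot 66\right) - 11348\right) + 24049 = \left(\left(\frac{2}{3} + 22\right) - 11348\right) + 24049 = \left(\frac{68}{3} - 11348\right) + 24049 = - \frac{33976}{3} + 24049 = \frac{38171}{3}$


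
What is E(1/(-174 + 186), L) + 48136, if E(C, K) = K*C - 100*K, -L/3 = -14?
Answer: 87879/2 ≈ 43940.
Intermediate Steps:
L = 42 (L = -3*(-14) = 42)
E(C, K) = -100*K + C*K (E(C, K) = C*K - 100*K = -100*K + C*K)
E(1/(-174 + 186), L) + 48136 = 42*(-100 + 1/(-174 + 186)) + 48136 = 42*(-100 + 1/12) + 48136 = 42*(-1199/12) + 48136 = -8393/2 + 48136 = 87879/2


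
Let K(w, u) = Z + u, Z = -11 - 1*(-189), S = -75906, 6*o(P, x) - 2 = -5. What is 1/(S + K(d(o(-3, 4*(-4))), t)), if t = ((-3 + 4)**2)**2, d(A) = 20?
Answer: -1/75727 ≈ -1.3205e-5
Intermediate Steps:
o(P, x) = -1/2 (o(P, x) = 1/3 + (1/6)*(-5) = 1/3 - 5/6 = -1/2)
t = 1 (t = (1**2)**2 = 1**2 = 1)
Z = 178 (Z = -11 + 189 = 178)
K(w, u) = 178 + u
1/(S + K(d(o(-3, 4*(-4))), t)) = 1/(-75906 + (178 + 1)) = 1/(-75906 + 179) = 1/(-75727) = -1/75727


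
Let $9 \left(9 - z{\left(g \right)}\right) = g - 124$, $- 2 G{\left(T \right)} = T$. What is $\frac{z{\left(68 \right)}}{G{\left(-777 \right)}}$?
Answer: $\frac{274}{6993} \approx 0.039182$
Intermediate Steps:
$G{\left(T \right)} = - \frac{T}{2}$
$z{\left(g \right)} = \frac{205}{9} - \frac{g}{9}$ ($z{\left(g \right)} = 9 - \frac{g - 124}{9} = 9 - \frac{-124 + g}{9} = 9 - \left(- \frac{124}{9} + \frac{g}{9}\right) = \frac{205}{9} - \frac{g}{9}$)
$\frac{z{\left(68 \right)}}{G{\left(-777 \right)}} = \frac{\frac{205}{9} - \frac{68}{9}}{\left(- \frac{1}{2}\right) \left(-777\right)} = \frac{\frac{205}{9} - \frac{68}{9}}{\frac{777}{2}} = \frac{137}{9} \cdot \frac{2}{777} = \frac{274}{6993}$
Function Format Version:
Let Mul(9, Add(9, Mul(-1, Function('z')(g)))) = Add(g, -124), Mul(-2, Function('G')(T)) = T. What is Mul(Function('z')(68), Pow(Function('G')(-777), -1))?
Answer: Rational(274, 6993) ≈ 0.039182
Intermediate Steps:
Function('G')(T) = Mul(Rational(-1, 2), T)
Function('z')(g) = Add(Rational(205, 9), Mul(Rational(-1, 9), g)) (Function('z')(g) = Add(9, Mul(Rational(-1, 9), Add(g, -124))) = Add(9, Mul(Rational(-1, 9), Add(-124, g))) = Add(9, Add(Rational(124, 9), Mul(Rational(-1, 9), g))) = Add(Rational(205, 9), Mul(Rational(-1, 9), g)))
Mul(Function('z')(68), Pow(Function('G')(-777), -1)) = Mul(Add(Rational(205, 9), Mul(Rational(-1, 9), 68)), Pow(Mul(Rational(-1, 2), -777), -1)) = Mul(Add(Rational(205, 9), Rational(-68, 9)), Pow(Rational(777, 2), -1)) = Mul(Rational(137, 9), Rational(2, 777)) = Rational(274, 6993)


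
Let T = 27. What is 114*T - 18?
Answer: 3060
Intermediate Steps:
114*T - 18 = 114*27 - 18 = 3078 - 18 = 3060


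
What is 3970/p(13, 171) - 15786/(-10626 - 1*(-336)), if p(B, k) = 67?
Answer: 6984827/114905 ≈ 60.788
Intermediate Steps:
3970/p(13, 171) - 15786/(-10626 - 1*(-336)) = 3970/67 - 15786/(-10626 - 1*(-336)) = 3970*(1/67) - 15786/(-10626 + 336) = 3970/67 - 15786/(-10290) = 3970/67 - 15786*(-1/10290) = 3970/67 + 2631/1715 = 6984827/114905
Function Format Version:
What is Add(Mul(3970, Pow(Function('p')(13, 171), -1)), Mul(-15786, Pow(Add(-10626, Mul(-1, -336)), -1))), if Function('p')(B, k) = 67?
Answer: Rational(6984827, 114905) ≈ 60.788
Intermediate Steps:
Add(Mul(3970, Pow(Function('p')(13, 171), -1)), Mul(-15786, Pow(Add(-10626, Mul(-1, -336)), -1))) = Add(Mul(3970, Pow(67, -1)), Mul(-15786, Pow(Add(-10626, Mul(-1, -336)), -1))) = Add(Mul(3970, Rational(1, 67)), Mul(-15786, Pow(Add(-10626, 336), -1))) = Add(Rational(3970, 67), Mul(-15786, Pow(-10290, -1))) = Add(Rational(3970, 67), Mul(-15786, Rational(-1, 10290))) = Add(Rational(3970, 67), Rational(2631, 1715)) = Rational(6984827, 114905)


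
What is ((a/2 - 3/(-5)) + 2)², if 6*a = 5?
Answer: 32761/3600 ≈ 9.1003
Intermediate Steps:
a = ⅚ (a = (⅙)*5 = ⅚ ≈ 0.83333)
((a/2 - 3/(-5)) + 2)² = (((⅚)/2 - 3/(-5)) + 2)² = (((⅚)*(½) - 3*(-⅕)) + 2)² = ((5/12 + ⅗) + 2)² = (61/60 + 2)² = (181/60)² = 32761/3600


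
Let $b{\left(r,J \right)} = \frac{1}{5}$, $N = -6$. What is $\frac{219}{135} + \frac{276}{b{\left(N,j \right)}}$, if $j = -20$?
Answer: $\frac{62173}{45} \approx 1381.6$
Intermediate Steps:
$b{\left(r,J \right)} = \frac{1}{5}$
$\frac{219}{135} + \frac{276}{b{\left(N,j \right)}} = \frac{219}{135} + 276 \frac{1}{\frac{1}{5}} = 219 \cdot \frac{1}{135} + 276 \cdot 5 = \frac{73}{45} + 1380 = \frac{62173}{45}$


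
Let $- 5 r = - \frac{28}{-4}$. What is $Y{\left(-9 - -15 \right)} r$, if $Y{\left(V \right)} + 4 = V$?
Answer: $- \frac{14}{5} \approx -2.8$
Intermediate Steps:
$Y{\left(V \right)} = -4 + V$
$r = - \frac{7}{5}$ ($r = - \frac{\left(-28\right) \frac{1}{-4}}{5} = - \frac{\left(-28\right) \left(- \frac{1}{4}\right)}{5} = \left(- \frac{1}{5}\right) 7 = - \frac{7}{5} \approx -1.4$)
$Y{\left(-9 - -15 \right)} r = \left(-4 - -6\right) \left(- \frac{7}{5}\right) = \left(-4 + \left(-9 + 15\right)\right) \left(- \frac{7}{5}\right) = \left(-4 + 6\right) \left(- \frac{7}{5}\right) = 2 \left(- \frac{7}{5}\right) = - \frac{14}{5}$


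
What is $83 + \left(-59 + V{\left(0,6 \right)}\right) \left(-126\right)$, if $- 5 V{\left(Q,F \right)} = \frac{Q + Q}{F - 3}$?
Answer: $7517$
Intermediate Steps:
$V{\left(Q,F \right)} = - \frac{2 Q}{5 \left(-3 + F\right)}$ ($V{\left(Q,F \right)} = - \frac{\left(Q + Q\right) \frac{1}{F - 3}}{5} = - \frac{2 Q \frac{1}{-3 + F}}{5} = - \frac{2 Q}{5 \left(-3 + F\right)}$)
$83 + \left(-59 + V{\left(0,6 \right)}\right) \left(-126\right) = 83 + \left(-59 - \frac{0}{-15 + 5 \cdot 6}\right) \left(-126\right) = 83 + \left(-59 - \frac{0}{-15 + 30}\right) \left(-126\right) = 83 + \left(-59 - \frac{0}{15}\right) \left(-126\right) = 83 + \left(-59 - 0 \cdot \frac{1}{15}\right) \left(-126\right) = 83 + \left(-59 + 0\right) \left(-126\right) = 83 - -7434 = 83 + 7434 = 7517$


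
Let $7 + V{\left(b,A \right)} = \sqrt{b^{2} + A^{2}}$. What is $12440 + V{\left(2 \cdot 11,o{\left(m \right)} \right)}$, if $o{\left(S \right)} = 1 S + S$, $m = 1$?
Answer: $12433 + 2 \sqrt{122} \approx 12455.0$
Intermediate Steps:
$o{\left(S \right)} = 2 S$ ($o{\left(S \right)} = S + S = 2 S$)
$V{\left(b,A \right)} = -7 + \sqrt{A^{2} + b^{2}}$ ($V{\left(b,A \right)} = -7 + \sqrt{b^{2} + A^{2}} = -7 + \sqrt{A^{2} + b^{2}}$)
$12440 + V{\left(2 \cdot 11,o{\left(m \right)} \right)} = 12440 - \left(7 - \sqrt{\left(2 \cdot 1\right)^{2} + \left(2 \cdot 11\right)^{2}}\right) = 12440 - \left(7 - \sqrt{2^{2} + 22^{2}}\right) = 12440 - \left(7 - \sqrt{4 + 484}\right) = 12440 - \left(7 - \sqrt{488}\right) = 12440 - \left(7 - 2 \sqrt{122}\right) = 12433 + 2 \sqrt{122}$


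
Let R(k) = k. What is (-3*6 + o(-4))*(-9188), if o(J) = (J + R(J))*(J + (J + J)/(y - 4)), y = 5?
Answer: -716664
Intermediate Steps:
o(J) = 6*J² (o(J) = (J + J)*(J + (J + J)/(5 - 4)) = (2*J)*(J + (2*J)/1) = (2*J)*(J + (2*J)*1) = (2*J)*(J + 2*J) = (2*J)*(3*J) = 6*J²)
(-3*6 + o(-4))*(-9188) = (-3*6 + 6*(-4)²)*(-9188) = (-18 + 6*16)*(-9188) = (-18 + 96)*(-9188) = 78*(-9188) = -716664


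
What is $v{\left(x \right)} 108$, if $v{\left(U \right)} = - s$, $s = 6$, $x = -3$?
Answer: $-648$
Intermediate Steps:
$v{\left(U \right)} = -6$ ($v{\left(U \right)} = \left(-1\right) 6 = -6$)
$v{\left(x \right)} 108 = \left(-6\right) 108 = -648$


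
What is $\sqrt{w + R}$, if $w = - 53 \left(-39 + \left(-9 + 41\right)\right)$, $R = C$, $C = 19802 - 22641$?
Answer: $2 i \sqrt{617} \approx 49.679 i$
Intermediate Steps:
$C = -2839$
$R = -2839$
$w = 371$ ($w = - 53 \left(-39 + 32\right) = \left(-53\right) \left(-7\right) = 371$)
$\sqrt{w + R} = \sqrt{371 - 2839} = \sqrt{-2468} = 2 i \sqrt{617}$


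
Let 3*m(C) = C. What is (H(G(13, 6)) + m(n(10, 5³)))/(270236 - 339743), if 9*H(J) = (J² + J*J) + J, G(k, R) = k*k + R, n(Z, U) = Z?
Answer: -20485/208521 ≈ -0.098240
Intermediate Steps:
m(C) = C/3
G(k, R) = R + k² (G(k, R) = k² + R = R + k²)
H(J) = J/9 + 2*J²/9 (H(J) = ((J² + J*J) + J)/9 = ((J² + J²) + J)/9 = (2*J² + J)/9 = (J + 2*J²)/9 = J/9 + 2*J²/9)
(H(G(13, 6)) + m(n(10, 5³)))/(270236 - 339743) = ((6 + 13²)*(1 + 2*(6 + 13²))/9 + (⅓)*10)/(270236 - 339743) = ((6 + 169)*(1 + 2*(6 + 169))/9 + 10/3)/(-69507) = ((⅑)*175*(1 + 2*175) + 10/3)*(-1/69507) = ((⅑)*175*(1 + 350) + 10/3)*(-1/69507) = ((⅑)*175*351 + 10/3)*(-1/69507) = (6825 + 10/3)*(-1/69507) = (20485/3)*(-1/69507) = -20485/208521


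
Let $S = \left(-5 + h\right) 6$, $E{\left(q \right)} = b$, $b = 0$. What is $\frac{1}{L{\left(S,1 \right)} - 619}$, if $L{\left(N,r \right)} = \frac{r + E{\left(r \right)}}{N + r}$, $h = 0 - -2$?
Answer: $- \frac{17}{10524} \approx -0.0016154$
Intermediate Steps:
$E{\left(q \right)} = 0$
$h = 2$ ($h = 0 + 2 = 2$)
$S = -18$ ($S = \left(-5 + 2\right) 6 = \left(-3\right) 6 = -18$)
$L{\left(N,r \right)} = \frac{r}{N + r}$ ($L{\left(N,r \right)} = \frac{r + 0}{N + r} = \frac{r}{N + r}$)
$\frac{1}{L{\left(S,1 \right)} - 619} = \frac{1}{1 \frac{1}{-18 + 1} - 619} = \frac{1}{1 \frac{1}{-17} - 619} = \frac{1}{1 \left(- \frac{1}{17}\right) - 619} = \frac{1}{- \frac{1}{17} - 619} = \frac{1}{- \frac{10524}{17}} = - \frac{17}{10524}$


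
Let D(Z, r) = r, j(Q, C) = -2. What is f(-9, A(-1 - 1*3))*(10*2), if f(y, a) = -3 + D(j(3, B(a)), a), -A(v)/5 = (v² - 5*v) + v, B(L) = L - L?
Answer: -3260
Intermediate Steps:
B(L) = 0
A(v) = -5*v² + 20*v (A(v) = -5*((v² - 5*v) + v) = -5*(v² - 4*v) = -5*v² + 20*v)
f(y, a) = -3 + a
f(-9, A(-1 - 1*3))*(10*2) = (-3 + 5*(-1 - 1*3)*(4 - (-1 - 1*3)))*(10*2) = (-3 + 5*(-1 - 3)*(4 - (-1 - 3)))*20 = (-3 + 5*(-4)*(4 - 1*(-4)))*20 = (-3 + 5*(-4)*(4 + 4))*20 = (-3 + 5*(-4)*8)*20 = (-3 - 160)*20 = -163*20 = -3260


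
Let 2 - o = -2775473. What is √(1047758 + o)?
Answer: √3823233 ≈ 1955.3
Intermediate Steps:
o = 2775475 (o = 2 - 1*(-2775473) = 2 + 2775473 = 2775475)
√(1047758 + o) = √(1047758 + 2775475) = √3823233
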